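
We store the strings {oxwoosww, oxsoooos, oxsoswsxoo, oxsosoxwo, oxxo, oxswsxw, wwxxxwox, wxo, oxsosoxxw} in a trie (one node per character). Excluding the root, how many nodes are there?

For each word, the new-node count is its length minus the longest prefix already in the trie:
  "oxwoosww" → 8 new (o, x, w, o, o, s, w, w)
  "oxsoooos" → prefix "ox" already present; 6 new (s, o, o, o, o, s)
  "oxsoswsxoo" → prefix "oxso" already present; 6 new (s, w, s, x, o, o)
  "oxsosoxwo" → prefix "oxsos" already present; 4 new (o, x, w, o)
  "oxxo" → prefix "ox" already present; 2 new (x, o)
  "oxswsxw" → prefix "oxs" already present; 4 new (w, s, x, w)
  "wwxxxwox" → 8 new (w, w, x, x, x, w, o, x)
  "wxo" → prefix "w" already present; 2 new (x, o)
  "oxsosoxxw" → prefix "oxsosox" already present; 2 new (x, w)
Total nodes = 8 + 6 + 6 + 4 + 2 + 4 + 8 + 2 + 2 = 42

42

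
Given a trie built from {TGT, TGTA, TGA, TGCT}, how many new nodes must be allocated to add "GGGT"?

No existing word starts with "G", so every character of "GGGT" needs a new node.
4 − 0 = 4 new nodes.

4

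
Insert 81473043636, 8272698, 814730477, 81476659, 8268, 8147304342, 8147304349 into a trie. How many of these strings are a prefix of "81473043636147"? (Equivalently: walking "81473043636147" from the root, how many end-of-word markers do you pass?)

Walk "81473043636147" from the root; an end-of-word marker is hit whenever a stored word is a prefix of "81473043636147".
Prefixes of the query that are stored words: "81473043636"
Count: 1

1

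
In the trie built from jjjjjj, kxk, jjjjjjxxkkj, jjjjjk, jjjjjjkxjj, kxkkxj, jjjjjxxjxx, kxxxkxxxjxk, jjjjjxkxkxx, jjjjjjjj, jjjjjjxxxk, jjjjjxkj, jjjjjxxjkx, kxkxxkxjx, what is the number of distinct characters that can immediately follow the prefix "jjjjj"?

3

Walk "jjjjj" from the root, arriving at one node.
Characters that immediately follow "jjjjj" among the stored strings: {j, k, x}.
That node has 3 child edges.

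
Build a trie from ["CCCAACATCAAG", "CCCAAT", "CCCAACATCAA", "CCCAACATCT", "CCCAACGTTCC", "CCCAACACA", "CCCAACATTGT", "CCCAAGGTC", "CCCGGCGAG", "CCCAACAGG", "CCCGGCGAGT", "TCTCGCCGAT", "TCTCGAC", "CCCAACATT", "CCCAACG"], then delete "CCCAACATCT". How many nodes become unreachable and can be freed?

1

After clearing the end-marker at "CCCAACATCT", prune upward until reaching a node still needed by another word.
The suffix "T" (1 node) is used only by "CCCAACATCT"; the node for "CCCAACATC" still has the child "A", so pruning stops there.
Nodes removed: 1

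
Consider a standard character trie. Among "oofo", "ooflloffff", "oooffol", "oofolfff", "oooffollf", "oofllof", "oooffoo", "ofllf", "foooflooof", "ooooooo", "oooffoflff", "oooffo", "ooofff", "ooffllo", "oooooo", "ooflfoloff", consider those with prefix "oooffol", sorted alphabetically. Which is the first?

DFS of the "oooffol" subtree visits, in order: "oooffol", "oooffollf"
Position 1: oooffol

oooffol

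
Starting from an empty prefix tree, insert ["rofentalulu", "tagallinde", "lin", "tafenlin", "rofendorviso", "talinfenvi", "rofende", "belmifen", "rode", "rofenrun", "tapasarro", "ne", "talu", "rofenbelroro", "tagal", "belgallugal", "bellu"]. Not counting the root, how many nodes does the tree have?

86

For each word, the new-node count is its length minus the longest prefix already in the trie:
  "rofentalulu" → 11 new (r, o, f, e, n, t, a, l, u, l, u)
  "tagallinde" → 10 new (t, a, g, a, l, l, i, n, d, e)
  "lin" → 3 new (l, i, n)
  "tafenlin" → prefix "ta" already present; 6 new (f, e, n, l, i, n)
  "rofendorviso" → prefix "rofen" already present; 7 new (d, o, r, v, i, s, o)
  "talinfenvi" → prefix "ta" already present; 8 new (l, i, n, f, e, n, v, i)
  "rofende" → prefix "rofend" already present; 1 new (e)
  "belmifen" → 8 new (b, e, l, m, i, f, e, n)
  "rode" → prefix "ro" already present; 2 new (d, e)
  "rofenrun" → prefix "rofen" already present; 3 new (r, u, n)
  "tapasarro" → prefix "ta" already present; 7 new (p, a, s, a, r, r, o)
  "ne" → 2 new (n, e)
  "talu" → prefix "tal" already present; 1 new (u)
  "rofenbelroro" → prefix "rofen" already present; 7 new (b, e, l, r, o, r, o)
  "tagal" → prefix "tagal" already present; 0 new (none)
  "belgallugal" → prefix "bel" already present; 8 new (g, a, l, l, u, g, a, l)
  "bellu" → prefix "bel" already present; 2 new (l, u)
Total nodes = 11 + 10 + 3 + 6 + 7 + 8 + 1 + 8 + 2 + 3 + 7 + 2 + 1 + 7 + 0 + 8 + 2 = 86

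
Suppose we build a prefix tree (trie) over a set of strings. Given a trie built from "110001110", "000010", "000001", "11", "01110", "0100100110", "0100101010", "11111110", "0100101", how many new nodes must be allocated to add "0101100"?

4

Walking "0101100" from the root, the first 3 characters ("010") follow existing edges; "1" is the first miss.
Each of the 4 remaining characters creates one node.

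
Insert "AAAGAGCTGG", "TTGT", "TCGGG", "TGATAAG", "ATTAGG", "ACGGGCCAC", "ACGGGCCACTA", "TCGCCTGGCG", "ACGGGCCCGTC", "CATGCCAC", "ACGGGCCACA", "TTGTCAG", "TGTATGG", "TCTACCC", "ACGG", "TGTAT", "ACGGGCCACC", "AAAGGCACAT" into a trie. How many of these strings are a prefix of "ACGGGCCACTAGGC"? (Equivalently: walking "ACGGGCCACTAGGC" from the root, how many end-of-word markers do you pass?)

Check each prefix of "ACGGGCCACTAGGC" against the stored set — each match is an end-marker on the path.
Prefixes of the query that are stored words: "ACGG", "ACGGGCCAC", "ACGGGCCACTA"
Count: 3

3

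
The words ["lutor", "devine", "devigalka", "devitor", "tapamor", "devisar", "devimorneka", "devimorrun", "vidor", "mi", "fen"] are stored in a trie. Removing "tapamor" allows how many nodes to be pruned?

7

Walk "tapamor" from the leaf back toward the root, removing each node that no remaining word uses.
No other word shares any prefix with "tapamor", so all 7 of its nodes go.
Nodes removed: 7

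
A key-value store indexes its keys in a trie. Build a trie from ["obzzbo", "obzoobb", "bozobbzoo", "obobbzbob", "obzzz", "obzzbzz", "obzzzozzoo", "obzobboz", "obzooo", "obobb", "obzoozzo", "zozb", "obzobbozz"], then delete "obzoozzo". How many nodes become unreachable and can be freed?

3

Walk "obzoozzo" from the leaf back toward the root, removing each node that no remaining word uses.
The suffix "zzo" (3 nodes) is used only by "obzoozzo"; the node for "obzoo" still has the child "b", so pruning stops there.
Nodes removed: 3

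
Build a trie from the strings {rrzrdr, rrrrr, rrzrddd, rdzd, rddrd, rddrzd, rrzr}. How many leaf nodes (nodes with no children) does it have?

6

Leaves are exactly the stored words that no other stored word extends.
Those words: "rddrd", "rddrzd", "rdzd", "rrrrr", "rrzrddd", "rrzrdr"
Leaf count: 6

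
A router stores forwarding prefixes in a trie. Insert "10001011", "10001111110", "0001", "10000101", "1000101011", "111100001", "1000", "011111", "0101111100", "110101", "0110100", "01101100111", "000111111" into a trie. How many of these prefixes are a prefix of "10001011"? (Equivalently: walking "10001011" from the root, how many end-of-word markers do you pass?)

2

Traverse "10001011" character by character; count nodes along the way that are marked as word ends.
Prefixes of the query that are stored words: "1000", "10001011"
Count: 2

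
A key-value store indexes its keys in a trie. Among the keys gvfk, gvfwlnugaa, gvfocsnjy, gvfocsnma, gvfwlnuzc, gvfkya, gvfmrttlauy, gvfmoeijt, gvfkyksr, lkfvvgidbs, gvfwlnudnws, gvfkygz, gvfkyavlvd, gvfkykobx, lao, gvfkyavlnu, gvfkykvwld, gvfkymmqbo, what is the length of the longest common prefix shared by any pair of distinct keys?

Equivalently: take the maximum, over all pairs, of their longest common prefix length.
"gvfkyavlnu" and "gvfkyavlvd" agree on "gvfkyavl" (8 characters) before diverging; nothing deeper is shared.
Longest shared-prefix length: 8

8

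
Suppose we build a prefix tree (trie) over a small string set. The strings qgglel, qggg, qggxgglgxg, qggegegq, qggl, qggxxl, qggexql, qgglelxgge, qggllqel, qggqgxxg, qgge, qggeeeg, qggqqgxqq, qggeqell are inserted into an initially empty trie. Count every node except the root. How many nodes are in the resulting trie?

49

Count nodes per top-level branch (shared prefixes stored once):
  'q'-branch (qgge, qggeeeg, qggegegq, qggeqell, qggexql, qggg, qggl, qgglel, qgglelxgge, qggllqel, qggqgxxg, qggqqgxqq, qggxgglgxg, qggxxl): 49 nodes
Sum: 49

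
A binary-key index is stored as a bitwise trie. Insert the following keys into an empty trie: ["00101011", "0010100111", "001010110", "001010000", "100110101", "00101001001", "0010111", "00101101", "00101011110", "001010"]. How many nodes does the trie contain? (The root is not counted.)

Trie structure (* marks end of a word):
(root)
├─ 0
│  └─ 0
│     └─ 1
│        └─ 0
│           └─ 1
│              ├─ 0 *
│              │  ├─ 0
│              │  │  ├─ 0
│              │  │  │  └─ 0 *
│              │  │  └─ 1
│              │  │     ├─ 0
│              │  │     │  └─ 0
│              │  │     │     └─ 1 *
│              │  │     └─ 1
│              │  │        └─ 1 *
│              │  └─ 1
│              │     └─ 1 *
│              │        ├─ 0 *
│              │        └─ 1
│              │           └─ 1
│              │              └─ 0 *
│              └─ 1
│                 ├─ 0
│                 │  └─ 1 *
│                 └─ 1 *
└─ 1
   └─ 0
      └─ 0
         └─ 1
            └─ 1
               └─ 0
                  └─ 1
                     └─ 0
                        └─ 1 *
Counting every labelled node above: 34.

34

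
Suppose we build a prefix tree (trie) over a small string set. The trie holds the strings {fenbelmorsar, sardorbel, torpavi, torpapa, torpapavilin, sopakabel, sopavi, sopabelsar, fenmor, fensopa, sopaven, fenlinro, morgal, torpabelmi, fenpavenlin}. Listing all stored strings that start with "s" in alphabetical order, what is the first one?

Filter for "s…" and sort: "sardorbel", "sopabelsar", "sopakabel", "sopaven", "sopavi"
Position 1: sardorbel

sardorbel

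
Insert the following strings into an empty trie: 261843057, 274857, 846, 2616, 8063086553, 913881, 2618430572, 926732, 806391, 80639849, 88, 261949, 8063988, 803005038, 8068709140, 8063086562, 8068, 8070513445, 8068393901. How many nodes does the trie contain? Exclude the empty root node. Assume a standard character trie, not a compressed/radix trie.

79

Trace insertions, counting only characters that open a new branch:
  "261843057" → 9 new (2, 6, 1, 8, 4, 3, 0, 5, 7)
  "274857" → prefix "2" already present; 5 new (7, 4, 8, 5, 7)
  "846" → 3 new (8, 4, 6)
  "2616" → prefix "261" already present; 1 new (6)
  "8063086553" → prefix "8" already present; 9 new (0, 6, 3, 0, 8, 6, 5, 5, 3)
  "913881" → 6 new (9, 1, 3, 8, 8, 1)
  "2618430572" → prefix "261843057" already present; 1 new (2)
  "926732" → prefix "9" already present; 5 new (2, 6, 7, 3, 2)
  "806391" → prefix "8063" already present; 2 new (9, 1)
  "80639849" → prefix "80639" already present; 3 new (8, 4, 9)
  "88" → prefix "8" already present; 1 new (8)
  "261949" → prefix "261" already present; 3 new (9, 4, 9)
  "8063988" → prefix "806398" already present; 1 new (8)
  "803005038" → prefix "80" already present; 7 new (3, 0, 0, 5, 0, 3, 8)
  "8068709140" → prefix "806" already present; 7 new (8, 7, 0, 9, 1, 4, 0)
  "8063086562" → prefix "80630865" already present; 2 new (6, 2)
  "8068" → prefix "8068" already present; 0 new (none)
  "8070513445" → prefix "80" already present; 8 new (7, 0, 5, 1, 3, 4, 4, 5)
  "8068393901" → prefix "8068" already present; 6 new (3, 9, 3, 9, 0, 1)
Total nodes = 9 + 5 + 3 + 1 + 9 + 6 + 1 + 5 + 2 + 3 + 1 + 3 + 1 + 7 + 7 + 2 + 0 + 8 + 6 = 79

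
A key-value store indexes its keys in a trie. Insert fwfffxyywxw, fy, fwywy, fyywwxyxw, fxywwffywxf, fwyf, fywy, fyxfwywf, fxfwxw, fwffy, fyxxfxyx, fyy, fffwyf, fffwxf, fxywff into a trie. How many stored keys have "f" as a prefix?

Walk to "f"; the words in its subtree are exactly those with that prefix.
Matches: "fffwxf", "fffwyf", "fwfffxyywxw", "fwffy", "fwyf", "fwywy", "fxfwxw", "fxywff", "fxywwffywxf", "fy", "fywy", "fyxfwywf", "fyxxfxyx", "fyy", "fyywwxyxw"
Count: 15

15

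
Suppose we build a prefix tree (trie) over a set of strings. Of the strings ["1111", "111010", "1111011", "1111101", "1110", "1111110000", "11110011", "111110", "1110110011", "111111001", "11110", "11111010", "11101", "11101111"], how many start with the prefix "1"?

Walk to "1"; the words in its subtree are exactly those with that prefix.
Matches: "1110", "11101", "111010", "1110110011", "11101111", "1111", "11110", "11110011", "1111011", "111110", "1111101", "11111010", "1111110000", "111111001"
Count: 14

14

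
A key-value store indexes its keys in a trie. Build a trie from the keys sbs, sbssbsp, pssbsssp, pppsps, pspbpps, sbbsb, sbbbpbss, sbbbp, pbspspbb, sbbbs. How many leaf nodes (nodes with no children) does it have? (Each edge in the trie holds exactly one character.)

A leaf is a node with no children — equivalently, the end of a word that is not a proper prefix of any other stored word.
Those words: "pbspspbb", "pppsps", "pspbpps", "pssbsssp", "sbbbpbss", "sbbbs", "sbbsb", "sbssbsp"
Leaf count: 8

8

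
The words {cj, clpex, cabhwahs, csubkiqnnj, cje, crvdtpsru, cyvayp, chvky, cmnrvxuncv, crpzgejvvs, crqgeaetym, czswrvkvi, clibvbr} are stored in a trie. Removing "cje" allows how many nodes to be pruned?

1

A node on "cje"'s path can go only if nothing else ends at it or branches off below it.
The suffix "e" (1 node) is used only by "cje"; "cj" is itself a stored word, so pruning stops there.
Nodes removed: 1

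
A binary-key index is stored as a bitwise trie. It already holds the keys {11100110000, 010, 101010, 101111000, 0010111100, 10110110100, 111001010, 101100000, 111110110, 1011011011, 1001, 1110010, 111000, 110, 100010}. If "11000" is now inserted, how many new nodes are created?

2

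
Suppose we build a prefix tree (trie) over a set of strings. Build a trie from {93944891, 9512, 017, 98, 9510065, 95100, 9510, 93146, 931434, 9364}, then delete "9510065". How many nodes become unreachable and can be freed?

After clearing the end-marker at "9510065", prune upward until reaching a node still needed by another word.
The suffix "65" (2 nodes) is used only by "9510065"; "95100" is itself a stored word, so pruning stops there.
Nodes removed: 2

2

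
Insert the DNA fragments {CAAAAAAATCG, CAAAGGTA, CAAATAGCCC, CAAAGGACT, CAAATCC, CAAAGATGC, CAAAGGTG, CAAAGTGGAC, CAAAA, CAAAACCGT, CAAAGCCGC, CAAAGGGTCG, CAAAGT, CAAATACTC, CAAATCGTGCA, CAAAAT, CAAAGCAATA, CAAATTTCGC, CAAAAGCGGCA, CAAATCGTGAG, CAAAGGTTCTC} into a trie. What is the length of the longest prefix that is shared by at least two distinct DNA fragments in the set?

9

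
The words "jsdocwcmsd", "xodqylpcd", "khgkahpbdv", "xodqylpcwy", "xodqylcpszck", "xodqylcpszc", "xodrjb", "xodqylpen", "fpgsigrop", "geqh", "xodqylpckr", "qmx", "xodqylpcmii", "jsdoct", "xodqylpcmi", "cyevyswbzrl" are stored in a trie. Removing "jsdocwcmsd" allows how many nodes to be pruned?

A node on "jsdocwcmsd"'s path can go only if nothing else ends at it or branches off below it.
The suffix "wcmsd" (5 nodes) is used only by "jsdocwcmsd"; the node for "jsdoc" still has the child "t", so pruning stops there.
Nodes removed: 5

5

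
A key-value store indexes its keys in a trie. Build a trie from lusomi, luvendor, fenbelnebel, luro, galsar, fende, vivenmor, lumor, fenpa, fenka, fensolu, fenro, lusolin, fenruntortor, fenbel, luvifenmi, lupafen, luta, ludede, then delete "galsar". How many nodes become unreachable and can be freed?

6

A node on "galsar"'s path can go only if nothing else ends at it or branches off below it.
No other word shares any prefix with "galsar", so all 6 of its nodes go.
Nodes removed: 6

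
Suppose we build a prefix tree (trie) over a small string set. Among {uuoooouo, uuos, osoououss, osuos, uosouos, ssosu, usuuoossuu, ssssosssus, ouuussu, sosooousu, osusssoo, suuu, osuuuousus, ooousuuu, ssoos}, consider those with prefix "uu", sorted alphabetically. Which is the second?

uuos

Words with prefix "uu", in lexicographic order: "uuoooouo", "uuos"
The 2nd is uuos.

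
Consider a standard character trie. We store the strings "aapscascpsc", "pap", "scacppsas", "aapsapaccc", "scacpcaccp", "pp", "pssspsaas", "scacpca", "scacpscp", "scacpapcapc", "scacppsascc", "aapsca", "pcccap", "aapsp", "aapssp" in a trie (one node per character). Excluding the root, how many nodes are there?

62

For each word, the new-node count is its length minus the longest prefix already in the trie:
  "aapscascpsc" → 11 new (a, a, p, s, c, a, s, c, p, s, c)
  "pap" → 3 new (p, a, p)
  "scacppsas" → 9 new (s, c, a, c, p, p, s, a, s)
  "aapsapaccc" → prefix "aaps" already present; 6 new (a, p, a, c, c, c)
  "scacpcaccp" → prefix "scacp" already present; 5 new (c, a, c, c, p)
  "pp" → prefix "p" already present; 1 new (p)
  "pssspsaas" → prefix "p" already present; 8 new (s, s, s, p, s, a, a, s)
  "scacpca" → prefix "scacpca" already present; 0 new (none)
  "scacpscp" → prefix "scacp" already present; 3 new (s, c, p)
  "scacpapcapc" → prefix "scacp" already present; 6 new (a, p, c, a, p, c)
  "scacppsascc" → prefix "scacppsas" already present; 2 new (c, c)
  "aapsca" → prefix "aapsca" already present; 0 new (none)
  "pcccap" → prefix "p" already present; 5 new (c, c, c, a, p)
  "aapsp" → prefix "aaps" already present; 1 new (p)
  "aapssp" → prefix "aaps" already present; 2 new (s, p)
Total nodes = 11 + 3 + 9 + 6 + 5 + 1 + 8 + 0 + 3 + 6 + 2 + 0 + 5 + 1 + 2 = 62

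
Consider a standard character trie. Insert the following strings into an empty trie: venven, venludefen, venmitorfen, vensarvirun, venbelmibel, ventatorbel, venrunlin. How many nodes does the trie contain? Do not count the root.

Count nodes per top-level branch (shared prefixes stored once):
  'v'-branch (venbelmibel, venludefen, venmitorfen, venrunlin, vensarvirun, ventatorbel, venven): 51 nodes
Sum: 51

51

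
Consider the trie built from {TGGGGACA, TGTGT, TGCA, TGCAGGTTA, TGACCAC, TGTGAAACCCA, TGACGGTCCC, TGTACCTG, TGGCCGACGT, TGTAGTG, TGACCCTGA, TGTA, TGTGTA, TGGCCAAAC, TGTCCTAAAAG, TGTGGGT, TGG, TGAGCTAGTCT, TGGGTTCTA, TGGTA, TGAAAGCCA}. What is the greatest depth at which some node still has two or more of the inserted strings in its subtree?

5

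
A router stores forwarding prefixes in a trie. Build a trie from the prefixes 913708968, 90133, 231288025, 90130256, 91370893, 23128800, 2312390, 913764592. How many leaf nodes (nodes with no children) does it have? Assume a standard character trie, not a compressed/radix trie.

Leaves are exactly the stored words that no other stored word extends.
Those words: "2312390", "23128800", "231288025", "90130256", "90133", "91370893", "913708968", "913764592"
Leaf count: 8

8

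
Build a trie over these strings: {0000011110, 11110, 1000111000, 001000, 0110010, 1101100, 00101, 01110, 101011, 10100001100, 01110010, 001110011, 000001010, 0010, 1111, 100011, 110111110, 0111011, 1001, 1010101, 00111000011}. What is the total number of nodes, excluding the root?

Count nodes per top-level branch (shared prefixes stored once):
  '0'-branch (000001010, 0000011110, 0010, 001000, 00101, 00111000011, 001110011, 0110010, 01110, 01110010, 0111011): 41 nodes
  '1'-branch (100011, 1000111000, 1001, 10100001100, 1010101, 101011, 1101100, 110111110, 1111, 11110): 37 nodes
Sum: 78

78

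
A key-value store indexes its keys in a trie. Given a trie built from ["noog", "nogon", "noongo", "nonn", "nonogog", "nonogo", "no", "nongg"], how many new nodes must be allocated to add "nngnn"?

4

Walking "nngnn" from the root, the first 1 characters ("n") follow existing edges; "n" is the first miss.
New nodes needed: |"nngnn"| − 1 = 5 − 1 = 4.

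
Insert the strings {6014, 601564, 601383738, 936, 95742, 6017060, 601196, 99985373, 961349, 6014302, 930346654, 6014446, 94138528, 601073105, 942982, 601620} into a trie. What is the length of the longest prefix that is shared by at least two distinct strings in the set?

Look for the deepest trie node that still has at least two words in its subtree.
e.g. "6014" and "6014302" share the prefix "6014" of length 4; no pair shares a longer one.
Longest shared-prefix length: 4

4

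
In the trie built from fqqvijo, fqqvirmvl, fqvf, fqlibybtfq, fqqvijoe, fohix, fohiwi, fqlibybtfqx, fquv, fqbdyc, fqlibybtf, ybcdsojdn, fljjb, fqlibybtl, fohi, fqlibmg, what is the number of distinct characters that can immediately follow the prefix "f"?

3

The children of the "f" node are the distinct next characters among strings starting with "f".
Characters that immediately follow "f" among the stored strings: {l, o, q}.
That node has 3 child edges.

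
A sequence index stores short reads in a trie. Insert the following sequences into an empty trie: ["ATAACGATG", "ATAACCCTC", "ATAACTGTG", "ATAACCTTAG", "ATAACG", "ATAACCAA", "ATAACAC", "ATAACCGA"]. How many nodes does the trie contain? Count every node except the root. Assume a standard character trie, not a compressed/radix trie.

27

Count nodes per top-level branch (shared prefixes stored once):
  'A'-branch (ATAACAC, ATAACCAA, ATAACCCTC, ATAACCGA, ATAACCTTAG, ATAACG, ATAACGATG, ATAACTGTG): 27 nodes
Sum: 27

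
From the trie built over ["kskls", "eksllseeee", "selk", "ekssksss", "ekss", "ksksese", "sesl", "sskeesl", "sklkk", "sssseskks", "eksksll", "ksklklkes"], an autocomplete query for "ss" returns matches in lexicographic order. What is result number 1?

Words with prefix "ss", in lexicographic order: "sskeesl", "sssseskks"
The 1st is sskeesl.

sskeesl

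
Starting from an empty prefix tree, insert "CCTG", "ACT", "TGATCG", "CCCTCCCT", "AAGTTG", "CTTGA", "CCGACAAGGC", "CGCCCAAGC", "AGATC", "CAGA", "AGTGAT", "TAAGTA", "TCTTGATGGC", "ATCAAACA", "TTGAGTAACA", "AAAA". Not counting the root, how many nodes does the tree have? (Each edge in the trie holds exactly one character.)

87

For each word, the new-node count is its length minus the longest prefix already in the trie:
  "CCTG" → 4 new (C, C, T, G)
  "ACT" → 3 new (A, C, T)
  "TGATCG" → 6 new (T, G, A, T, C, G)
  "CCCTCCCT" → prefix "CC" already present; 6 new (C, T, C, C, C, T)
  "AAGTTG" → prefix "A" already present; 5 new (A, G, T, T, G)
  "CTTGA" → prefix "C" already present; 4 new (T, T, G, A)
  "CCGACAAGGC" → prefix "CC" already present; 8 new (G, A, C, A, A, G, G, C)
  "CGCCCAAGC" → prefix "C" already present; 8 new (G, C, C, C, A, A, G, C)
  "AGATC" → prefix "A" already present; 4 new (G, A, T, C)
  "CAGA" → prefix "C" already present; 3 new (A, G, A)
  "AGTGAT" → prefix "AG" already present; 4 new (T, G, A, T)
  "TAAGTA" → prefix "T" already present; 5 new (A, A, G, T, A)
  "TCTTGATGGC" → prefix "T" already present; 9 new (C, T, T, G, A, T, G, G, C)
  "ATCAAACA" → prefix "A" already present; 7 new (T, C, A, A, A, C, A)
  "TTGAGTAACA" → prefix "T" already present; 9 new (T, G, A, G, T, A, A, C, A)
  "AAAA" → prefix "AA" already present; 2 new (A, A)
Total nodes = 4 + 3 + 6 + 6 + 5 + 4 + 8 + 8 + 4 + 3 + 4 + 5 + 9 + 7 + 9 + 2 = 87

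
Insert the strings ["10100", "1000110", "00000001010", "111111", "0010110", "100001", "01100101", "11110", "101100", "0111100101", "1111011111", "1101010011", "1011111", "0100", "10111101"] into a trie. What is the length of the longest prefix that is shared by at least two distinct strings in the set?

6

Look for the deepest trie node that still has at least two words in its subtree.
"10111101" and "1011111" agree on "101111" (6 characters) before diverging; nothing deeper is shared.
Longest shared-prefix length: 6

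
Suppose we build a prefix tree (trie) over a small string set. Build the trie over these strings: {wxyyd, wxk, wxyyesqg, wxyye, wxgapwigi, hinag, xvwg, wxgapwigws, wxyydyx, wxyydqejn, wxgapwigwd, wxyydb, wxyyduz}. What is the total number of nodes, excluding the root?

38

Insert word by word; a character creates a node only if that edge doesn't already exist:
  "wxyyd" → 5 new (w, x, y, y, d)
  "wxk" → prefix "wx" already present; 1 new (k)
  "wxyyesqg" → prefix "wxyy" already present; 4 new (e, s, q, g)
  "wxyye" → prefix "wxyye" already present; 0 new (none)
  "wxgapwigi" → prefix "wx" already present; 7 new (g, a, p, w, i, g, i)
  "hinag" → 5 new (h, i, n, a, g)
  "xvwg" → 4 new (x, v, w, g)
  "wxgapwigws" → prefix "wxgapwig" already present; 2 new (w, s)
  "wxyydyx" → prefix "wxyyd" already present; 2 new (y, x)
  "wxyydqejn" → prefix "wxyyd" already present; 4 new (q, e, j, n)
  "wxgapwigwd" → prefix "wxgapwigw" already present; 1 new (d)
  "wxyydb" → prefix "wxyyd" already present; 1 new (b)
  "wxyyduz" → prefix "wxyyd" already present; 2 new (u, z)
Total nodes = 5 + 1 + 4 + 0 + 7 + 5 + 4 + 2 + 2 + 4 + 1 + 1 + 2 = 38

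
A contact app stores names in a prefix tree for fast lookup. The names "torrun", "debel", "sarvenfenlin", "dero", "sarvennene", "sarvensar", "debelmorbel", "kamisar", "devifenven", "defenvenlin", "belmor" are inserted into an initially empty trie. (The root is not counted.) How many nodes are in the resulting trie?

For each word, the new-node count is its length minus the longest prefix already in the trie:
  "torrun" → 6 new (t, o, r, r, u, n)
  "debel" → 5 new (d, e, b, e, l)
  "sarvenfenlin" → 12 new (s, a, r, v, e, n, f, e, n, l, i, n)
  "dero" → prefix "de" already present; 2 new (r, o)
  "sarvennene" → prefix "sarven" already present; 4 new (n, e, n, e)
  "sarvensar" → prefix "sarven" already present; 3 new (s, a, r)
  "debelmorbel" → prefix "debel" already present; 6 new (m, o, r, b, e, l)
  "kamisar" → 7 new (k, a, m, i, s, a, r)
  "devifenven" → prefix "de" already present; 8 new (v, i, f, e, n, v, e, n)
  "defenvenlin" → prefix "de" already present; 9 new (f, e, n, v, e, n, l, i, n)
  "belmor" → 6 new (b, e, l, m, o, r)
Total nodes = 6 + 5 + 12 + 2 + 4 + 3 + 6 + 7 + 8 + 9 + 6 = 68

68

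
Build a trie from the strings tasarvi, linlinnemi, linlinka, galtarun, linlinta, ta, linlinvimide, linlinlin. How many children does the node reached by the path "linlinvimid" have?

The children of the "linlinvimid" node are the distinct next characters among strings starting with "linlinvimid".
Distinct next characters after "linlinvimid": e.
That node has 1 child edge.

1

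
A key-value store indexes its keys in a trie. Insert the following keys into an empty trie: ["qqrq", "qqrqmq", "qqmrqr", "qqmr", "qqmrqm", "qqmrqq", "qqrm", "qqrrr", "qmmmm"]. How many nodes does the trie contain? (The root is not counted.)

Count nodes per top-level branch (shared prefixes stored once):
  'q'-branch (qmmmm, qqmr, qqmrqm, qqmrqq, qqmrqr, qqrm, qqrq, qqrqmq, qqrrr): 19 nodes
Sum: 19

19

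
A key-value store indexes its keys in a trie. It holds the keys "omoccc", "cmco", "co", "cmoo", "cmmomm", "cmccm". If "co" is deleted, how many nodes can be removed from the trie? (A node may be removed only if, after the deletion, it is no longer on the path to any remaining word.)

1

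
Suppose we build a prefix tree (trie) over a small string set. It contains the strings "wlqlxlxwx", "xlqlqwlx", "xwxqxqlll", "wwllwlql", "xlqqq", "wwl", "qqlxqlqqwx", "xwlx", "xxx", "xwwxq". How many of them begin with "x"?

6

Walk to "x"; the words in its subtree are exactly those with that prefix.
Words under "x": xlqlqwlx, xlqqq, xwlx, xwwxq, xwxqxqlll, xxx
Count: 6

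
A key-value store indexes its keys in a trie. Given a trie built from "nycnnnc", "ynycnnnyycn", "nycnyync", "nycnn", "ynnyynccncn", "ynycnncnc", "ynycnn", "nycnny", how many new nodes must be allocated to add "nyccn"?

2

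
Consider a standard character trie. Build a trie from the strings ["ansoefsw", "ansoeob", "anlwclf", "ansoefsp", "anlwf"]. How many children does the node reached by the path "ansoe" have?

Walk "ansoe" from the root, arriving at one node.
Characters that immediately follow "ansoe" among the stored strings: {f, o}.
That node has 2 child edges.

2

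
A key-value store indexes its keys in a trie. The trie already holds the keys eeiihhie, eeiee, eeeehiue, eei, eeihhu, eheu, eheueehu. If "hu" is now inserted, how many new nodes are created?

2

No existing word starts with "h", so every character of "hu" needs a new node.
2 − 0 = 2 new nodes.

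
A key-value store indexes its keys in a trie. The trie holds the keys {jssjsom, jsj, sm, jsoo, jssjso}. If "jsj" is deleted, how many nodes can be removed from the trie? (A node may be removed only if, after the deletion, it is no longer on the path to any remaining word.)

A node on "jsj"'s path can go only if nothing else ends at it or branches off below it.
The suffix "j" (1 node) is used only by "jsj"; the node for "js" still has the child "s", so pruning stops there.
Nodes removed: 1

1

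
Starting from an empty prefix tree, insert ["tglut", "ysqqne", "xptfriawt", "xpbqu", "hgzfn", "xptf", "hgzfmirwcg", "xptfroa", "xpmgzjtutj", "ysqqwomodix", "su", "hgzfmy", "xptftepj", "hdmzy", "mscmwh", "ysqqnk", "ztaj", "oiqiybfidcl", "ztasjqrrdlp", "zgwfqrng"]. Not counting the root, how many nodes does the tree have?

For each word, the new-node count is its length minus the longest prefix already in the trie:
  "tglut" → 5 new (t, g, l, u, t)
  "ysqqne" → 6 new (y, s, q, q, n, e)
  "xptfriawt" → 9 new (x, p, t, f, r, i, a, w, t)
  "xpbqu" → prefix "xp" already present; 3 new (b, q, u)
  "hgzfn" → 5 new (h, g, z, f, n)
  "xptf" → prefix "xptf" already present; 0 new (none)
  "hgzfmirwcg" → prefix "hgzf" already present; 6 new (m, i, r, w, c, g)
  "xptfroa" → prefix "xptfr" already present; 2 new (o, a)
  "xpmgzjtutj" → prefix "xp" already present; 8 new (m, g, z, j, t, u, t, j)
  "ysqqwomodix" → prefix "ysqq" already present; 7 new (w, o, m, o, d, i, x)
  "su" → 2 new (s, u)
  "hgzfmy" → prefix "hgzfm" already present; 1 new (y)
  "xptftepj" → prefix "xptf" already present; 4 new (t, e, p, j)
  "hdmzy" → prefix "h" already present; 4 new (d, m, z, y)
  "mscmwh" → 6 new (m, s, c, m, w, h)
  "ysqqnk" → prefix "ysqqn" already present; 1 new (k)
  "ztaj" → 4 new (z, t, a, j)
  "oiqiybfidcl" → 11 new (o, i, q, i, y, b, f, i, d, c, l)
  "ztasjqrrdlp" → prefix "zta" already present; 8 new (s, j, q, r, r, d, l, p)
  "zgwfqrng" → prefix "z" already present; 7 new (g, w, f, q, r, n, g)
Total nodes = 5 + 6 + 9 + 3 + 5 + 0 + 6 + 2 + 8 + 7 + 2 + 1 + 4 + 4 + 6 + 1 + 4 + 11 + 8 + 7 = 99

99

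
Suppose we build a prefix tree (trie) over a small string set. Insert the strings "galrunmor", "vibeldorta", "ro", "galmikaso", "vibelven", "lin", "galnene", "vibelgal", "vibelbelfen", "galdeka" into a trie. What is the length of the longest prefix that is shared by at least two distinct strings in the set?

Equivalently: take the maximum, over all pairs, of their longest common prefix length.
"vibelbelfen" and "vibeldorta" agree on "vibel" (5 characters) before diverging; nothing deeper is shared.
Longest shared-prefix length: 5

5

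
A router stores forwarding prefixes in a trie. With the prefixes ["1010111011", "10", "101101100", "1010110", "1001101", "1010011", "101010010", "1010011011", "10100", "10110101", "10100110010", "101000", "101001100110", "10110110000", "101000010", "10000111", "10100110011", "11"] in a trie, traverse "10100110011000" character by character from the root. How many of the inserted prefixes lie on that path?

5

Walk "10100110011000" from the root; an end-of-word marker is hit whenever a stored word is a prefix of "10100110011000".
Prefixes of the query that are stored words: "10", "10100", "1010011", "10100110011", "101001100110"
Count: 5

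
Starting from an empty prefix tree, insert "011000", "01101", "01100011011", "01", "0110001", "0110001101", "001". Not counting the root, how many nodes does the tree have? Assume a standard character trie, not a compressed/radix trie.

14

Count nodes per top-level branch (shared prefixes stored once):
  '0'-branch (001, 01, 011000, 0110001, 0110001101, 01100011011, 01101): 14 nodes
Sum: 14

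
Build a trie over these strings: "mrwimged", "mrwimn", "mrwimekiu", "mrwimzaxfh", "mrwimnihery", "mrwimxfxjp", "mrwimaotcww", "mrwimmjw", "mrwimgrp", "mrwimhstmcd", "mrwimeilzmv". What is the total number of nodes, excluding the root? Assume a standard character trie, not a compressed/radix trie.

50

Count nodes per top-level branch (shared prefixes stored once):
  'm'-branch (mrwimaotcww, mrwimeilzmv, mrwimekiu, mrwimged, mrwimgrp, mrwimhstmcd, mrwimmjw, mrwimn, mrwimnihery, mrwimxfxjp, mrwimzaxfh): 50 nodes
Sum: 50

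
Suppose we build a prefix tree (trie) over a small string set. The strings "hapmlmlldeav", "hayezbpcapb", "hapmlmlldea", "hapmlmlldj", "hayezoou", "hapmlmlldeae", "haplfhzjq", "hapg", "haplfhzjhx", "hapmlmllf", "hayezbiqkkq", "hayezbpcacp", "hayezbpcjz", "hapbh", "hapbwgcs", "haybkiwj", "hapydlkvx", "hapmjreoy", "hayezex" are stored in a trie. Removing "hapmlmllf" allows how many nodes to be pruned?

1

A node on "hapmlmllf"'s path can go only if nothing else ends at it or branches off below it.
The suffix "f" (1 node) is used only by "hapmlmllf"; the node for "hapmlmll" still has the child "d", so pruning stops there.
Nodes removed: 1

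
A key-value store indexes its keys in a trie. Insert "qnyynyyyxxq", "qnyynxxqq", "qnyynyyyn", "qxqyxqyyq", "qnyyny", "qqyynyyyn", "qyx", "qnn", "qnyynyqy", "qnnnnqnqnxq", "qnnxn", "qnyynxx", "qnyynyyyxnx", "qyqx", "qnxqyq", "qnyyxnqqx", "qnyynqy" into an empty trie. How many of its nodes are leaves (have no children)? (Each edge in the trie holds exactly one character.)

A leaf is a node with no children — equivalently, the end of a word that is not a proper prefix of any other stored word.
Those words: "qnnnnqnqnxq", "qnnxn", "qnxqyq", "qnyynqy", "qnyynxxqq", "qnyynyqy", "qnyynyyyn", "qnyynyyyxnx", "qnyynyyyxxq", "qnyyxnqqx", "qqyynyyyn", "qxqyxqyyq", "qyqx", "qyx"
Leaf count: 14

14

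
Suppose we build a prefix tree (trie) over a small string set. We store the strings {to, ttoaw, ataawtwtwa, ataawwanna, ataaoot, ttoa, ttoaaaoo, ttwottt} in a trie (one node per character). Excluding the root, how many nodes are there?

33

Count nodes per top-level branch (shared prefixes stored once):
  'a'-branch (ataaoot, ataawtwtwa, ataawwanna): 18 nodes
  't'-branch (to, ttoa, ttoaaaoo, ttoaw, ttwottt): 15 nodes
Sum: 33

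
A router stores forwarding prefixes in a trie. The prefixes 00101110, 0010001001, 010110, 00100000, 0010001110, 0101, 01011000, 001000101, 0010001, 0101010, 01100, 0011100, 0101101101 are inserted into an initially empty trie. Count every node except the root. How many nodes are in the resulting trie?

Insert word by word; a character creates a node only if that edge doesn't already exist:
  "00101110" → 8 new (0, 0, 1, 0, 1, 1, 1, 0)
  "0010001001" → prefix "0010" already present; 6 new (0, 0, 1, 0, 0, 1)
  "010110" → prefix "0" already present; 5 new (1, 0, 1, 1, 0)
  "00100000" → prefix "001000" already present; 2 new (0, 0)
  "0010001110" → prefix "0010001" already present; 3 new (1, 1, 0)
  "0101" → prefix "0101" already present; 0 new (none)
  "01011000" → prefix "010110" already present; 2 new (0, 0)
  "001000101" → prefix "00100010" already present; 1 new (1)
  "0010001" → prefix "0010001" already present; 0 new (none)
  "0101010" → prefix "0101" already present; 3 new (0, 1, 0)
  "01100" → prefix "01" already present; 3 new (1, 0, 0)
  "0011100" → prefix "001" already present; 4 new (1, 1, 0, 0)
  "0101101101" → prefix "010110" already present; 4 new (1, 1, 0, 1)
Total nodes = 8 + 6 + 5 + 2 + 3 + 0 + 2 + 1 + 0 + 3 + 3 + 4 + 4 = 41

41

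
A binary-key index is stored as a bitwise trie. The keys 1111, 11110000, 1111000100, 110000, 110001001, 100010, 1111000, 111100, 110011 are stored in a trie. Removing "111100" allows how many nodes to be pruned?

Walk "111100" from the leaf back toward the root, removing each node that no remaining word uses.
Every node on "111100" is still needed (e.g. by "11110000"), so nothing is freed.
Nodes removed: 0

0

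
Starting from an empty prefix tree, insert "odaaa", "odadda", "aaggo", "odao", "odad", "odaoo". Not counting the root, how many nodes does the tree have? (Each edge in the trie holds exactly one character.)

15

Insert word by word; a character creates a node only if that edge doesn't already exist:
  "odaaa" → 5 new (o, d, a, a, a)
  "odadda" → prefix "oda" already present; 3 new (d, d, a)
  "aaggo" → 5 new (a, a, g, g, o)
  "odao" → prefix "oda" already present; 1 new (o)
  "odad" → prefix "odad" already present; 0 new (none)
  "odaoo" → prefix "odao" already present; 1 new (o)
Total nodes = 5 + 3 + 5 + 1 + 0 + 1 = 15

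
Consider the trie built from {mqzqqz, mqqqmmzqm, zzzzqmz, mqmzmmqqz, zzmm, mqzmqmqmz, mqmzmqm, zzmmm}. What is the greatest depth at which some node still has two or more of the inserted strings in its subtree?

5

Equivalently: take the maximum, over all pairs, of their longest common prefix length.
"mqmzmmqqz" and "mqmzmqm" agree on "mqmzm" (5 characters) before diverging; nothing deeper is shared.
Longest shared-prefix length: 5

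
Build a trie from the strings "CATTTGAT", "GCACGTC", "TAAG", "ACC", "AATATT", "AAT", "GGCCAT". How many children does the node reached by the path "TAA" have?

Follow the path "TAA" to its node, then look at its outgoing edges.
Characters that immediately follow "TAA" among the stored strings: {G}.
That node has 1 child edge.

1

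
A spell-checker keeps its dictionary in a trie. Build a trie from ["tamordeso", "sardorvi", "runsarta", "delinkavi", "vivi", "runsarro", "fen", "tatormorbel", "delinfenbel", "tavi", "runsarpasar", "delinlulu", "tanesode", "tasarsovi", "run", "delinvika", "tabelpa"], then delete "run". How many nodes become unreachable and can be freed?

Walk "run" from the leaf back toward the root, removing each node that no remaining word uses.
Every node on "run" is still needed (e.g. by "runsarta"), so nothing is freed.
Nodes removed: 0

0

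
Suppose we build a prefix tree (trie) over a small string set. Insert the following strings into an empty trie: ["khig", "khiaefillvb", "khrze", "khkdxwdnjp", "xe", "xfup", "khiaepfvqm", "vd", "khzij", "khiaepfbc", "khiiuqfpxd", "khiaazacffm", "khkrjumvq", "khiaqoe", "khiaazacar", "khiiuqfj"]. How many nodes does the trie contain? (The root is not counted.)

66

Trace insertions, counting only characters that open a new branch:
  "khig" → 4 new (k, h, i, g)
  "khiaefillvb" → prefix "khi" already present; 8 new (a, e, f, i, l, l, v, b)
  "khrze" → prefix "kh" already present; 3 new (r, z, e)
  "khkdxwdnjp" → prefix "kh" already present; 8 new (k, d, x, w, d, n, j, p)
  "xe" → 2 new (x, e)
  "xfup" → prefix "x" already present; 3 new (f, u, p)
  "khiaepfvqm" → prefix "khiae" already present; 5 new (p, f, v, q, m)
  "vd" → 2 new (v, d)
  "khzij" → prefix "kh" already present; 3 new (z, i, j)
  "khiaepfbc" → prefix "khiaepf" already present; 2 new (b, c)
  "khiiuqfpxd" → prefix "khi" already present; 7 new (i, u, q, f, p, x, d)
  "khiaazacffm" → prefix "khia" already present; 7 new (a, z, a, c, f, f, m)
  "khkrjumvq" → prefix "khk" already present; 6 new (r, j, u, m, v, q)
  "khiaqoe" → prefix "khia" already present; 3 new (q, o, e)
  "khiaazacar" → prefix "khiaazac" already present; 2 new (a, r)
  "khiiuqfj" → prefix "khiiuqf" already present; 1 new (j)
Total nodes = 4 + 8 + 3 + 8 + 2 + 3 + 5 + 2 + 3 + 2 + 7 + 7 + 6 + 3 + 2 + 1 = 66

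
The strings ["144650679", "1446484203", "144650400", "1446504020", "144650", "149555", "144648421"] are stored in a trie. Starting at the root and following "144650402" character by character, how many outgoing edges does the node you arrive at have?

Walk "144650402" from the root, arriving at one node.
Distinct next characters after "144650402": 0.
That node has 1 child edge.

1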